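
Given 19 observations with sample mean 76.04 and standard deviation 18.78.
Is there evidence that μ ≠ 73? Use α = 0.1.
One-sample t-test:
H₀: μ = 73
H₁: μ ≠ 73
df = n - 1 = 18
t = (x̄ - μ₀) / (s/√n) = (76.04 - 73) / (18.78/√19) = 0.706
p-value = 0.4895

Since p-value > α = 0.1, we fail to reject H₀.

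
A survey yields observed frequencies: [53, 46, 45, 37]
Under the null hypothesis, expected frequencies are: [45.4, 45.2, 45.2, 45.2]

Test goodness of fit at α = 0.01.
Chi-square goodness of fit test:
H₀: observed counts match expected distribution
H₁: observed counts differ from expected distribution
df = k - 1 = 3
χ² = Σ(O - E)²/E
   = (53 - 45.4)²/45.4 + (46 - 45.2)²/45.2 + (45 - 45.2)²/45.2 + (37 - 45.2)²/45.2
   = 1.272 + 0.014 + 0.001 + 1.488
   = 2.77
p-value = 0.4276

Since p-value > α = 0.01, we fail to reject H₀.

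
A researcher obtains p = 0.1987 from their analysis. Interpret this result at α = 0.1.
Since p = 0.1987 > α = 0.1, fail to reject H₀.
There is insufficient evidence to reject the null hypothesis; the result is not statistically significant at the 0.1 level.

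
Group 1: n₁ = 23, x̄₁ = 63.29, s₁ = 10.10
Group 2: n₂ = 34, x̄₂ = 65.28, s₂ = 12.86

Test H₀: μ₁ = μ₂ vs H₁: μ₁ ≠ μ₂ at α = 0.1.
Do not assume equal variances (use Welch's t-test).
Welch's two-sample t-test:
H₀: μ₁ = μ₂
H₁: μ₁ ≠ μ₂
s₁²/n₁ = 10.10²/23 = 4.4352,  s₂²/n₂ = 12.86²/34 = 4.8641
SE = √(s₁²/n₁ + s₂²/n₂) = √(4.4352 + 4.8641) = 3.0495
df (Welch-Satterthwaite) = (s₁²/n₁ + s₂²/n₂)² / [(s₁²/n₁)²/(n₁-1) + (s₂²/n₂)²/(n₂-1)] ≈ 53.68
t = (x̄₁ - x̄₂) / SE = (63.29 - 65.28) / 3.0495 = -1.99 / 3.0495 = -0.653
p-value = 0.5168

Since p-value > α = 0.1, we fail to reject H₀.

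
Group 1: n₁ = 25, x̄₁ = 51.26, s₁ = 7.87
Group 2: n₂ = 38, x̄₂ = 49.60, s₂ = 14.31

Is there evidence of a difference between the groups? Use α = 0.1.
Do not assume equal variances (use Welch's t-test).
Welch's two-sample t-test:
H₀: μ₁ = μ₂
H₁: μ₁ ≠ μ₂
s₁²/n₁ = 7.87²/25 = 2.4775,  s₂²/n₂ = 14.31²/38 = 5.3888
SE = √(s₁²/n₁ + s₂²/n₂) = √(2.4775 + 5.3888) = 2.8047
df (Welch-Satterthwaite) = (s₁²/n₁ + s₂²/n₂)² / [(s₁²/n₁)²/(n₁-1) + (s₂²/n₂)²/(n₂-1)] ≈ 59.46
t = (x̄₁ - x̄₂) / SE = (51.26 - 49.60) / 2.8047 = 1.66 / 2.8047 = 0.592
p-value = 0.5562

Since p-value > α = 0.1, we fail to reject H₀.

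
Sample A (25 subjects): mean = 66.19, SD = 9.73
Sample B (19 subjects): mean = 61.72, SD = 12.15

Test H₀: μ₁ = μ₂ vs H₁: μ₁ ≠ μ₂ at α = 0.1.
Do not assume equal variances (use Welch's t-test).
Welch's two-sample t-test:
H₀: μ₁ = μ₂
H₁: μ₁ ≠ μ₂
s₁²/n₁ = 9.73²/25 = 3.7869,  s₂²/n₂ = 12.15²/19 = 7.7696
SE = √(s₁²/n₁ + s₂²/n₂) = √(3.7869 + 7.7696) = 3.3995
df (Welch-Satterthwaite) = (s₁²/n₁ + s₂²/n₂)² / [(s₁²/n₁)²/(n₁-1) + (s₂²/n₂)²/(n₂-1)] ≈ 33.80
t = (x̄₁ - x̄₂) / SE = (66.19 - 61.72) / 3.3995 = 4.47 / 3.3995 = 1.315
p-value = 0.1974

Since p-value > α = 0.1, we fail to reject H₀.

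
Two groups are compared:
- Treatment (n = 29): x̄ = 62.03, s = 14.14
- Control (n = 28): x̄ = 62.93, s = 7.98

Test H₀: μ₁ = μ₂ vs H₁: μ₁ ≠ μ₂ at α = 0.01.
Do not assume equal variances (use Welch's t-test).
Welch's two-sample t-test:
H₀: μ₁ = μ₂
H₁: μ₁ ≠ μ₂
s₁²/n₁ = 14.14²/29 = 6.8945,  s₂²/n₂ = 7.98²/28 = 2.2743
SE = √(s₁²/n₁ + s₂²/n₂) = √(6.8945 + 2.2743) = 3.0280
df (Welch-Satterthwaite) = (s₁²/n₁ + s₂²/n₂)² / [(s₁²/n₁)²/(n₁-1) + (s₂²/n₂)²/(n₂-1)] ≈ 44.50
t = (x̄₁ - x̄₂) / SE = (62.03 - 62.93) / 3.0280 = -0.90 / 3.0280 = -0.297
p-value = 0.7677

Since p-value > α = 0.01, we fail to reject H₀.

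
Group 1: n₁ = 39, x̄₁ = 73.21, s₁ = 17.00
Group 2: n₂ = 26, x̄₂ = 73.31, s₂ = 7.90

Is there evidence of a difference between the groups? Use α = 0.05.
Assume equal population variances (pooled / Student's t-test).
Student's two-sample t-test (equal variances):
H₀: μ₁ = μ₂
H₁: μ₁ ≠ μ₂
df = n₁ + n₂ - 2 = 63
Pooled variance s_p² = [(n₁-1)s₁² + (n₂-1)s₂²] / (n₁ + n₂ - 2) = [(38)(17.00²) + (25)(7.90²)] / 63 = 199.0833
SE = √(s_p²(1/n₁ + 1/n₂)) = √(199.0833 × (1/39 + 1/26)) = 3.5724
t = (x̄₁ - x̄₂) / SE = (73.21 - 73.31) / 3.5724 = -0.10 / 3.5724 = -0.028
p-value = 0.9778

Since p-value > α = 0.05, we fail to reject H₀.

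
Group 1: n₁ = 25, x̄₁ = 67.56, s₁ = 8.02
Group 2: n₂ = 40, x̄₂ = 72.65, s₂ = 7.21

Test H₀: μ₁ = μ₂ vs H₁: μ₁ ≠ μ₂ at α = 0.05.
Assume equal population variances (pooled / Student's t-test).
Student's two-sample t-test (equal variances):
H₀: μ₁ = μ₂
H₁: μ₁ ≠ μ₂
df = n₁ + n₂ - 2 = 63
Pooled variance s_p² = [(n₁-1)s₁² + (n₂-1)s₂²] / (n₁ + n₂ - 2) = [(24)(8.02²) + (39)(7.21²)] / 63 = 56.6836
SE = √(s_p²(1/n₁ + 1/n₂)) = √(56.6836 × (1/25 + 1/40)) = 1.9195
t = (x̄₁ - x̄₂) / SE = (67.56 - 72.65) / 1.9195 = -5.09 / 1.9195 = -2.652
p-value = 0.0101

Since p-value < α = 0.05, we reject H₀.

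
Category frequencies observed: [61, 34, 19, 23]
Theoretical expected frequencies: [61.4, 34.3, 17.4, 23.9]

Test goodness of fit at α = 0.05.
Chi-square goodness of fit test:
H₀: observed counts match expected distribution
H₁: observed counts differ from expected distribution
df = k - 1 = 3
χ² = Σ(O - E)²/E
   = (61 - 61.4)²/61.4 + (34 - 34.3)²/34.3 + (19 - 17.4)²/17.4 + (23 - 23.9)²/23.9
   = 0.003 + 0.003 + 0.147 + 0.034
   = 0.19
p-value = 0.9798

Since p-value > α = 0.05, we fail to reject H₀.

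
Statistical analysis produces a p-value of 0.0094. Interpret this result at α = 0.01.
Since p = 0.0094 < α = 0.01, reject H₀.
There is sufficient evidence to reject the null hypothesis; the result is statistically significant at the 0.01 level.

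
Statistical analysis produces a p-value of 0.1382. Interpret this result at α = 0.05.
Since p = 0.1382 > α = 0.05, fail to reject H₀.
There is insufficient evidence to reject the null hypothesis; the result is not statistically significant at the 0.05 level.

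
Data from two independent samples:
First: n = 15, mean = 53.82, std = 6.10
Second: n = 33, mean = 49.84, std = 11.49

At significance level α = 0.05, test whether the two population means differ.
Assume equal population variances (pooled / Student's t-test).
Student's two-sample t-test (equal variances):
H₀: μ₁ = μ₂
H₁: μ₁ ≠ μ₂
df = n₁ + n₂ - 2 = 46
Pooled variance s_p² = [(n₁-1)s₁² + (n₂-1)s₂²] / (n₁ + n₂ - 2) = [(14)(6.10²) + (32)(11.49²)] / 46 = 103.1649
SE = √(s_p²(1/n₁ + 1/n₂)) = √(103.1649 × (1/15 + 1/33)) = 3.1629
t = (x̄₁ - x̄₂) / SE = (53.82 - 49.84) / 3.1629 = 3.98 / 3.1629 = 1.258
p-value = 0.2146

Since p-value > α = 0.05, we fail to reject H₀.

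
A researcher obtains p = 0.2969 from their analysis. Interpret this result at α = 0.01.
Since p = 0.2969 > α = 0.01, fail to reject H₀.
There is insufficient evidence to reject the null hypothesis; the result is not statistically significant at the 0.01 level.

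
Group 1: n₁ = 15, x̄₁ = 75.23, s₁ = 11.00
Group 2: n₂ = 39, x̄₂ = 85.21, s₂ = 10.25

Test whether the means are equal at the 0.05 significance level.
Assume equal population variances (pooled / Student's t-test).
Student's two-sample t-test (equal variances):
H₀: μ₁ = μ₂
H₁: μ₁ ≠ μ₂
df = n₁ + n₂ - 2 = 52
Pooled variance s_p² = [(n₁-1)s₁² + (n₂-1)s₂²] / (n₁ + n₂ - 2) = [(14)(11.00²) + (38)(10.25²)] / 52 = 109.3534
SE = √(s_p²(1/n₁ + 1/n₂)) = √(109.3534 × (1/15 + 1/39)) = 3.1771
t = (x̄₁ - x̄₂) / SE = (75.23 - 85.21) / 3.1771 = -9.98 / 3.1771 = -3.141
p-value = 0.0028

Since p-value < α = 0.05, we reject H₀.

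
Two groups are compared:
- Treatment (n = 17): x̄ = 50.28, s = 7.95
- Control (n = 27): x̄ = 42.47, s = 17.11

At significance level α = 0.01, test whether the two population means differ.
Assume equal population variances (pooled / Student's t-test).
Student's two-sample t-test (equal variances):
H₀: μ₁ = μ₂
H₁: μ₁ ≠ μ₂
df = n₁ + n₂ - 2 = 42
Pooled variance s_p² = [(n₁-1)s₁² + (n₂-1)s₂²] / (n₁ + n₂ - 2) = [(16)(7.95²) + (26)(17.11²)] / 42 = 205.3046
SE = √(s_p²(1/n₁ + 1/n₂)) = √(205.3046 × (1/17 + 1/27)) = 4.4363
t = (x̄₁ - x̄₂) / SE = (50.28 - 42.47) / 4.4363 = 7.81 / 4.4363 = 1.760
p-value = 0.0856

Since p-value > α = 0.01, we fail to reject H₀.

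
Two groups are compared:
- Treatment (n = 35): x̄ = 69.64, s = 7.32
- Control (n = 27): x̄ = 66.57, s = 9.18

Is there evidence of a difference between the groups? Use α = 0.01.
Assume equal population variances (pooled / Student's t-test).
Student's two-sample t-test (equal variances):
H₀: μ₁ = μ₂
H₁: μ₁ ≠ μ₂
df = n₁ + n₂ - 2 = 60
Pooled variance s_p² = [(n₁-1)s₁² + (n₂-1)s₂²] / (n₁ + n₂ - 2) = [(34)(7.32²) + (26)(9.18²)] / 60 = 66.8814
SE = √(s_p²(1/n₁ + 1/n₂)) = √(66.8814 × (1/35 + 1/27)) = 2.0948
t = (x̄₁ - x̄₂) / SE = (69.64 - 66.57) / 2.0948 = 3.07 / 2.0948 = 1.466
p-value = 0.1480

Since p-value > α = 0.01, we fail to reject H₀.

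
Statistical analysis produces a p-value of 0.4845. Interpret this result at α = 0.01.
Since p = 0.4845 > α = 0.01, fail to reject H₀.
There is insufficient evidence to reject the null hypothesis; the result is not statistically significant at the 0.01 level.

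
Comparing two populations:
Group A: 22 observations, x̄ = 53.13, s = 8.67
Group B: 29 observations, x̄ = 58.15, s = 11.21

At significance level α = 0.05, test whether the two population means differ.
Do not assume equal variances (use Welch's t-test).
Welch's two-sample t-test:
H₀: μ₁ = μ₂
H₁: μ₁ ≠ μ₂
s₁²/n₁ = 8.67²/22 = 3.4168,  s₂²/n₂ = 11.21²/29 = 4.3332
SE = √(s₁²/n₁ + s₂²/n₂) = √(3.4168 + 4.3332) = 2.7839
df (Welch-Satterthwaite) = (s₁²/n₁ + s₂²/n₂)² / [(s₁²/n₁)²/(n₁-1) + (s₂²/n₂)²/(n₂-1)] ≈ 48.97
t = (x̄₁ - x̄₂) / SE = (53.13 - 58.15) / 2.7839 = -5.02 / 2.7839 = -1.803
p-value = 0.0775

Since p-value > α = 0.05, we fail to reject H₀.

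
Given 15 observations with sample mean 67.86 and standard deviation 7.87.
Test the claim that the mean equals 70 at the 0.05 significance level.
One-sample t-test:
H₀: μ = 70
H₁: μ ≠ 70
df = n - 1 = 14
t = (x̄ - μ₀) / (s/√n) = (67.86 - 70) / (7.87/√15) = -1.053
p-value = 0.3101

Since p-value > α = 0.05, we fail to reject H₀.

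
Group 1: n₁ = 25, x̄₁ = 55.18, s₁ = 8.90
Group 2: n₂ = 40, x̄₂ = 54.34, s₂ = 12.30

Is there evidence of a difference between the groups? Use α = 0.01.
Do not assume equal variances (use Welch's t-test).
Welch's two-sample t-test:
H₀: μ₁ = μ₂
H₁: μ₁ ≠ μ₂
s₁²/n₁ = 8.90²/25 = 3.1684,  s₂²/n₂ = 12.30²/40 = 3.7823
SE = √(s₁²/n₁ + s₂²/n₂) = √(3.1684 + 3.7823) = 2.6364
df (Welch-Satterthwaite) = (s₁²/n₁ + s₂²/n₂)² / [(s₁²/n₁)²/(n₁-1) + (s₂²/n₂)²/(n₂-1)] ≈ 61.54
t = (x̄₁ - x̄₂) / SE = (55.18 - 54.34) / 2.6364 = 0.84 / 2.6364 = 0.319
p-value = 0.7511

Since p-value > α = 0.01, we fail to reject H₀.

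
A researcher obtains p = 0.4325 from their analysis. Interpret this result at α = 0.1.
Since p = 0.4325 > α = 0.1, fail to reject H₀.
There is insufficient evidence to reject the null hypothesis; the result is not statistically significant at the 0.1 level.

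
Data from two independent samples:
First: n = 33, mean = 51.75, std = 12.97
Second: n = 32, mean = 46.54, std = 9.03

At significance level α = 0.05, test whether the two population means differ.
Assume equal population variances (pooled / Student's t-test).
Student's two-sample t-test (equal variances):
H₀: μ₁ = μ₂
H₁: μ₁ ≠ μ₂
df = n₁ + n₂ - 2 = 63
Pooled variance s_p² = [(n₁-1)s₁² + (n₂-1)s₂²] / (n₁ + n₂ - 2) = [(32)(12.97²) + (31)(9.03²)] / 63 = 125.5688
SE = √(s_p²(1/n₁ + 1/n₂)) = √(125.5688 × (1/33 + 1/32)) = 2.7801
t = (x̄₁ - x̄₂) / SE = (51.75 - 46.54) / 2.7801 = 5.21 / 2.7801 = 1.874
p-value = 0.0656

Since p-value > α = 0.05, we fail to reject H₀.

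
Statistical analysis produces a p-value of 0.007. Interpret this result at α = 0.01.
Since p = 0.007 < α = 0.01, reject H₀.
There is sufficient evidence to reject the null hypothesis; the result is statistically significant at the 0.01 level.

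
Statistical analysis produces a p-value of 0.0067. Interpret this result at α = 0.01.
Since p = 0.0067 < α = 0.01, reject H₀.
There is sufficient evidence to reject the null hypothesis; the result is statistically significant at the 0.01 level.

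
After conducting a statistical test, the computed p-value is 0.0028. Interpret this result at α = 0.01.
Since p = 0.0028 < α = 0.01, reject H₀.
There is sufficient evidence to reject the null hypothesis; the result is statistically significant at the 0.01 level.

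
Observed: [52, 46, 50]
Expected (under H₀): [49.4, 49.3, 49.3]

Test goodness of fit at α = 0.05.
Chi-square goodness of fit test:
H₀: observed counts match expected distribution
H₁: observed counts differ from expected distribution
df = k - 1 = 2
χ² = Σ(O - E)²/E
   = (52 - 49.4)²/49.4 + (46 - 49.3)²/49.3 + (50 - 49.3)²/49.3
   = 0.137 + 0.221 + 0.010
   = 0.37
p-value = 0.8321

Since p-value > α = 0.05, we fail to reject H₀.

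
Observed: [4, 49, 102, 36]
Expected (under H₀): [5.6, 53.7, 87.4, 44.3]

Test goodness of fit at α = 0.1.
Chi-square goodness of fit test:
H₀: observed counts match expected distribution
H₁: observed counts differ from expected distribution
df = k - 1 = 3
χ² = Σ(O - E)²/E
   = (4 - 5.6)²/5.6 + (49 - 53.7)²/53.7 + (102 - 87.4)²/87.4 + (36 - 44.3)²/44.3
   = 0.457 + 0.411 + 2.439 + 1.555
   = 4.86
p-value = 0.1821

Since p-value > α = 0.1, we fail to reject H₀.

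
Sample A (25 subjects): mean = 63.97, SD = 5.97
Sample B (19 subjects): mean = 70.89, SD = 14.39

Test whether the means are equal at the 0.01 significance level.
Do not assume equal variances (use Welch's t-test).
Welch's two-sample t-test:
H₀: μ₁ = μ₂
H₁: μ₁ ≠ μ₂
s₁²/n₁ = 5.97²/25 = 1.4256,  s₂²/n₂ = 14.39²/19 = 10.8985
SE = √(s₁²/n₁ + s₂²/n₂) = √(1.4256 + 10.8985) = 3.5106
df (Welch-Satterthwaite) = (s₁²/n₁ + s₂²/n₂)² / [(s₁²/n₁)²/(n₁-1) + (s₂²/n₂)²/(n₂-1)] ≈ 22.73
t = (x̄₁ - x̄₂) / SE = (63.97 - 70.89) / 3.5106 = -6.92 / 3.5106 = -1.971
p-value = 0.0610

Since p-value > α = 0.01, we fail to reject H₀.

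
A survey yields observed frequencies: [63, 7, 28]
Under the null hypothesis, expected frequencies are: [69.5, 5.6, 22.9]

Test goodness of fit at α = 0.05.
Chi-square goodness of fit test:
H₀: observed counts match expected distribution
H₁: observed counts differ from expected distribution
df = k - 1 = 2
χ² = Σ(O - E)²/E
   = (63 - 69.5)²/69.5 + (7 - 5.6)²/5.6 + (28 - 22.9)²/22.9
   = 0.608 + 0.350 + 1.136
   = 2.09
p-value = 0.3510

Since p-value > α = 0.05, we fail to reject H₀.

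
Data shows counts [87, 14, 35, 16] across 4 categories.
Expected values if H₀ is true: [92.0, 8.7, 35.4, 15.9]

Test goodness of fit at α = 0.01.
Chi-square goodness of fit test:
H₀: observed counts match expected distribution
H₁: observed counts differ from expected distribution
df = k - 1 = 3
χ² = Σ(O - E)²/E
   = (87 - 92.0)²/92.0 + (14 - 8.7)²/8.7 + (35 - 35.4)²/35.4 + (16 - 15.9)²/15.9
   = 0.272 + 3.229 + 0.005 + 0.001
   = 3.51
p-value = 0.3200

Since p-value > α = 0.01, we fail to reject H₀.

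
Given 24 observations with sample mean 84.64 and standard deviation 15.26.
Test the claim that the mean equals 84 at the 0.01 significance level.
One-sample t-test:
H₀: μ = 84
H₁: μ ≠ 84
df = n - 1 = 23
t = (x̄ - μ₀) / (s/√n) = (84.64 - 84) / (15.26/√24) = 0.205
p-value = 0.8390

Since p-value > α = 0.01, we fail to reject H₀.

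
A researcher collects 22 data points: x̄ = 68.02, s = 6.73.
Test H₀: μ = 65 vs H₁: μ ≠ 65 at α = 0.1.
One-sample t-test:
H₀: μ = 65
H₁: μ ≠ 65
df = n - 1 = 21
t = (x̄ - μ₀) / (s/√n) = (68.02 - 65) / (6.73/√22) = 2.105
p-value = 0.0475

Since p-value < α = 0.1, we reject H₀.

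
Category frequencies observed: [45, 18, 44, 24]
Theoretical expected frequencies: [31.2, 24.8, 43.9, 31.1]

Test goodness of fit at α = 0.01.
Chi-square goodness of fit test:
H₀: observed counts match expected distribution
H₁: observed counts differ from expected distribution
df = k - 1 = 3
χ² = Σ(O - E)²/E
   = (45 - 31.2)²/31.2 + (18 - 24.8)²/24.8 + (44 - 43.9)²/43.9 + (24 - 31.1)²/31.1
   = 6.104 + 1.865 + 0.000 + 1.621
   = 9.59
p-value = 0.0224

Since p-value > α = 0.01, we fail to reject H₀.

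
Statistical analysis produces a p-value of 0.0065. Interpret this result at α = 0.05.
Since p = 0.0065 < α = 0.05, reject H₀.
There is sufficient evidence to reject the null hypothesis; the result is statistically significant at the 0.05 level.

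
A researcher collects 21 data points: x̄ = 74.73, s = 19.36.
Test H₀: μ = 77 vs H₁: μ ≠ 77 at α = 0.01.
One-sample t-test:
H₀: μ = 77
H₁: μ ≠ 77
df = n - 1 = 20
t = (x̄ - μ₀) / (s/√n) = (74.73 - 77) / (19.36/√21) = -0.537
p-value = 0.5970

Since p-value > α = 0.01, we fail to reject H₀.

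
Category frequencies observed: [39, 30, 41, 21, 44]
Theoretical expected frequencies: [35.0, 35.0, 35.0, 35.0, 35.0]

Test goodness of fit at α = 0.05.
Chi-square goodness of fit test:
H₀: observed counts match expected distribution
H₁: observed counts differ from expected distribution
df = k - 1 = 4
χ² = Σ(O - E)²/E
   = (39 - 35.0)²/35.0 + (30 - 35.0)²/35.0 + (41 - 35.0)²/35.0 + (21 - 35.0)²/35.0 + (44 - 35.0)²/35.0
   = 0.457 + 0.714 + 1.029 + 5.600 + 2.314
   = 10.11
p-value = 0.0385

Since p-value < α = 0.05, we reject H₀.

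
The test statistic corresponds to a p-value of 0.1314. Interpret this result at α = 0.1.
Since p = 0.1314 > α = 0.1, fail to reject H₀.
There is insufficient evidence to reject the null hypothesis; the result is not statistically significant at the 0.1 level.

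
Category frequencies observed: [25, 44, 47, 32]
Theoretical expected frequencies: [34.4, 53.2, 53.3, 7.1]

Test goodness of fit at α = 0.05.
Chi-square goodness of fit test:
H₀: observed counts match expected distribution
H₁: observed counts differ from expected distribution
df = k - 1 = 3
χ² = Σ(O - E)²/E
   = (25 - 34.4)²/34.4 + (44 - 53.2)²/53.2 + (47 - 53.3)²/53.3 + (32 - 7.1)²/7.1
   = 2.569 + 1.591 + 0.745 + 87.325
   = 92.23
p-value < 0.0001

Since p-value < α = 0.05, we reject H₀.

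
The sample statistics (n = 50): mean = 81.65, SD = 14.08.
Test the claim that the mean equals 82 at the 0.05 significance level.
One-sample t-test:
H₀: μ = 82
H₁: μ ≠ 82
df = n - 1 = 49
t = (x̄ - μ₀) / (s/√n) = (81.65 - 82) / (14.08/√50) = -0.176
p-value = 0.8612

Since p-value > α = 0.05, we fail to reject H₀.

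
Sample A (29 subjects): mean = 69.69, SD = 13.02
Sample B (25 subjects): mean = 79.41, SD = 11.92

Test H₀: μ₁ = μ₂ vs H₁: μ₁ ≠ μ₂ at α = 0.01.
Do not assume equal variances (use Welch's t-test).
Welch's two-sample t-test:
H₀: μ₁ = μ₂
H₁: μ₁ ≠ μ₂
s₁²/n₁ = 13.02²/29 = 5.8455,  s₂²/n₂ = 11.92²/25 = 5.6835
SE = √(s₁²/n₁ + s₂²/n₂) = √(5.8455 + 5.6835) = 3.3954
df (Welch-Satterthwaite) = (s₁²/n₁ + s₂²/n₂)² / [(s₁²/n₁)²/(n₁-1) + (s₂²/n₂)²/(n₂-1)] ≈ 51.79
t = (x̄₁ - x̄₂) / SE = (69.69 - 79.41) / 3.3954 = -9.72 / 3.3954 = -2.863
p-value = 0.0060

Since p-value < α = 0.01, we reject H₀.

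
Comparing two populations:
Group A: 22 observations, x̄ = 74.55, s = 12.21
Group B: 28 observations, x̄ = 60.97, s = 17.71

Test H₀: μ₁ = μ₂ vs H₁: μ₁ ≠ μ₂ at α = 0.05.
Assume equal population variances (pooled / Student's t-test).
Student's two-sample t-test (equal variances):
H₀: μ₁ = μ₂
H₁: μ₁ ≠ μ₂
df = n₁ + n₂ - 2 = 48
Pooled variance s_p² = [(n₁-1)s₁² + (n₂-1)s₂²] / (n₁ + n₂ - 2) = [(21)(12.21²) + (27)(17.71²)] / 48 = 241.6491
SE = √(s_p²(1/n₁ + 1/n₂)) = √(241.6491 × (1/22 + 1/28)) = 4.4288
t = (x̄₁ - x̄₂) / SE = (74.55 - 60.97) / 4.4288 = 13.58 / 4.4288 = 3.066
p-value = 0.0036

Since p-value < α = 0.05, we reject H₀.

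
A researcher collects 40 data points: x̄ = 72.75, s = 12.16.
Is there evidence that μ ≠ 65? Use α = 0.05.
One-sample t-test:
H₀: μ = 65
H₁: μ ≠ 65
df = n - 1 = 39
t = (x̄ - μ₀) / (s/√n) = (72.75 - 65) / (12.16/√40) = 4.031
p-value = 0.0002

Since p-value < α = 0.05, we reject H₀.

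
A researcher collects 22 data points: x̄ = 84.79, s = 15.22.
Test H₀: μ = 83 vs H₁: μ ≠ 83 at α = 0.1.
One-sample t-test:
H₀: μ = 83
H₁: μ ≠ 83
df = n - 1 = 21
t = (x̄ - μ₀) / (s/√n) = (84.79 - 83) / (15.22/√22) = 0.552
p-value = 0.5870

Since p-value > α = 0.1, we fail to reject H₀.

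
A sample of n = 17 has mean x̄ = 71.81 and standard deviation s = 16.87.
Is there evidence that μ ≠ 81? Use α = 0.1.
One-sample t-test:
H₀: μ = 81
H₁: μ ≠ 81
df = n - 1 = 16
t = (x̄ - μ₀) / (s/√n) = (71.81 - 81) / (16.87/√17) = -2.246
p-value = 0.0392

Since p-value < α = 0.1, we reject H₀.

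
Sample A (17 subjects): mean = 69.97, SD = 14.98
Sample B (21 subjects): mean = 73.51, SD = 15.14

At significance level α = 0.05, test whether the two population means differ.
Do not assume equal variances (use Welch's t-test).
Welch's two-sample t-test:
H₀: μ₁ = μ₂
H₁: μ₁ ≠ μ₂
s₁²/n₁ = 14.98²/17 = 13.2000,  s₂²/n₂ = 15.14²/21 = 10.9152
SE = √(s₁²/n₁ + s₂²/n₂) = √(13.2000 + 10.9152) = 4.9107
df (Welch-Satterthwaite) = (s₁²/n₁ + s₂²/n₂)² / [(s₁²/n₁)²/(n₁-1) + (s₂²/n₂)²/(n₂-1)] ≈ 34.52
t = (x̄₁ - x̄₂) / SE = (69.97 - 73.51) / 4.9107 = -3.54 / 4.9107 = -0.721
p-value = 0.4758

Since p-value > α = 0.05, we fail to reject H₀.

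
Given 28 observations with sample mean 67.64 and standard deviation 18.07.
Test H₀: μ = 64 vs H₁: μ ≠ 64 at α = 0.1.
One-sample t-test:
H₀: μ = 64
H₁: μ ≠ 64
df = n - 1 = 27
t = (x̄ - μ₀) / (s/√n) = (67.64 - 64) / (18.07/√28) = 1.066
p-value = 0.2959

Since p-value > α = 0.1, we fail to reject H₀.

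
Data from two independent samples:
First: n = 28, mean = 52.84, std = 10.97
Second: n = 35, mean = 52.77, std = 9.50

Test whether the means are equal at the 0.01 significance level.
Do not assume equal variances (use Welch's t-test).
Welch's two-sample t-test:
H₀: μ₁ = μ₂
H₁: μ₁ ≠ μ₂
s₁²/n₁ = 10.97²/28 = 4.2979,  s₂²/n₂ = 9.50²/35 = 2.5786
SE = √(s₁²/n₁ + s₂²/n₂) = √(4.2979 + 2.5786) = 2.6223
df (Welch-Satterthwaite) = (s₁²/n₁ + s₂²/n₂)² / [(s₁²/n₁)²/(n₁-1) + (s₂²/n₂)²/(n₂-1)] ≈ 53.75
t = (x̄₁ - x̄₂) / SE = (52.84 - 52.77) / 2.6223 = 0.07 / 2.6223 = 0.027
p-value = 0.9788

Since p-value > α = 0.01, we fail to reject H₀.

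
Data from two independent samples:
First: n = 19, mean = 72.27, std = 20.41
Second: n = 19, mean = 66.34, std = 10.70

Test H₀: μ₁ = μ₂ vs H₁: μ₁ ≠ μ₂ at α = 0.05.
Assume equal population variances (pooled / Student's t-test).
Student's two-sample t-test (equal variances):
H₀: μ₁ = μ₂
H₁: μ₁ ≠ μ₂
df = n₁ + n₂ - 2 = 36
Pooled variance s_p² = [(n₁-1)s₁² + (n₂-1)s₂²] / (n₁ + n₂ - 2) = [(18)(20.41²) + (18)(10.70²)] / 36 = 265.5290
SE = √(s_p²(1/n₁ + 1/n₂)) = √(265.5290 × (1/19 + 1/19)) = 5.2868
t = (x̄₁ - x̄₂) / SE = (72.27 - 66.34) / 5.2868 = 5.93 / 5.2868 = 1.122
p-value = 0.2694

Since p-value > α = 0.05, we fail to reject H₀.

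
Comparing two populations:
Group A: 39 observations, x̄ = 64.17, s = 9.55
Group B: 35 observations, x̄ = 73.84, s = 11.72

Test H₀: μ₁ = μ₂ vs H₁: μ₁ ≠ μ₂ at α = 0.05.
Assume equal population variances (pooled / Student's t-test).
Student's two-sample t-test (equal variances):
H₀: μ₁ = μ₂
H₁: μ₁ ≠ μ₂
df = n₁ + n₂ - 2 = 72
Pooled variance s_p² = [(n₁-1)s₁² + (n₂-1)s₂²] / (n₁ + n₂ - 2) = [(38)(9.55²) + (34)(11.72²)] / 72 = 112.9983
SE = √(s_p²(1/n₁ + 1/n₂)) = √(112.9983 × (1/39 + 1/35)) = 2.4751
t = (x̄₁ - x̄₂) / SE = (64.17 - 73.84) / 2.4751 = -9.67 / 2.4751 = -3.907
p-value = 0.0002

Since p-value < α = 0.05, we reject H₀.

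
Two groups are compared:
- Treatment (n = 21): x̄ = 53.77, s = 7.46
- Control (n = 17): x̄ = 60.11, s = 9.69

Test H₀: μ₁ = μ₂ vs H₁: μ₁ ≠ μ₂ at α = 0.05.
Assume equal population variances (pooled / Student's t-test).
Student's two-sample t-test (equal variances):
H₀: μ₁ = μ₂
H₁: μ₁ ≠ μ₂
df = n₁ + n₂ - 2 = 36
Pooled variance s_p² = [(n₁-1)s₁² + (n₂-1)s₂²] / (n₁ + n₂ - 2) = [(20)(7.46²) + (16)(9.69²)] / 36 = 72.6492
SE = √(s_p²(1/n₁ + 1/n₂)) = √(72.6492 × (1/21 + 1/17)) = 2.7808
t = (x̄₁ - x̄₂) / SE = (53.77 - 60.11) / 2.7808 = -6.34 / 2.7808 = -2.280
p-value = 0.0286

Since p-value < α = 0.05, we reject H₀.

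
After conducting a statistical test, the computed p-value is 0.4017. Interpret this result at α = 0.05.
Since p = 0.4017 > α = 0.05, fail to reject H₀.
There is insufficient evidence to reject the null hypothesis; the result is not statistically significant at the 0.05 level.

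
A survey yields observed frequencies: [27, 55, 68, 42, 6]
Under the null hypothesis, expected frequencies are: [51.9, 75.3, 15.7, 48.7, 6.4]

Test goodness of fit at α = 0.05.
Chi-square goodness of fit test:
H₀: observed counts match expected distribution
H₁: observed counts differ from expected distribution
df = k - 1 = 4
χ² = Σ(O - E)²/E
   = (27 - 51.9)²/51.9 + (55 - 75.3)²/75.3 + (68 - 15.7)²/15.7 + (42 - 48.7)²/48.7 + (6 - 6.4)²/6.4
   = 11.946 + 5.473 + 174.222 + 0.922 + 0.025
   = 192.59
p-value < 0.0001

Since p-value < α = 0.05, we reject H₀.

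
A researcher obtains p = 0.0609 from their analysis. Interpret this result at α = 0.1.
Since p = 0.0609 < α = 0.1, reject H₀.
There is sufficient evidence to reject the null hypothesis; the result is statistically significant at the 0.1 level.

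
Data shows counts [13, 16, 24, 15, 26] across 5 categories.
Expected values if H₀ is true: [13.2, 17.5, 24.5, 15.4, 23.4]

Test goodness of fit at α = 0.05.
Chi-square goodness of fit test:
H₀: observed counts match expected distribution
H₁: observed counts differ from expected distribution
df = k - 1 = 4
χ² = Σ(O - E)²/E
   = (13 - 13.2)²/13.2 + (16 - 17.5)²/17.5 + (24 - 24.5)²/24.5 + (15 - 15.4)²/15.4 + (26 - 23.4)²/23.4
   = 0.003 + 0.129 + 0.010 + 0.010 + 0.289
   = 0.44
p-value = 0.9790

Since p-value > α = 0.05, we fail to reject H₀.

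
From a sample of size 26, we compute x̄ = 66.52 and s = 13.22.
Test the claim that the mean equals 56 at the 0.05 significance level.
One-sample t-test:
H₀: μ = 56
H₁: μ ≠ 56
df = n - 1 = 25
t = (x̄ - μ₀) / (s/√n) = (66.52 - 56) / (13.22/√26) = 4.058
p-value = 0.0004

Since p-value < α = 0.05, we reject H₀.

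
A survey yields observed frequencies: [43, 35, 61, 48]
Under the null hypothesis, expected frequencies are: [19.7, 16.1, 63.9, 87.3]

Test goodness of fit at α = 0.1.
Chi-square goodness of fit test:
H₀: observed counts match expected distribution
H₁: observed counts differ from expected distribution
df = k - 1 = 3
χ² = Σ(O - E)²/E
   = (43 - 19.7)²/19.7 + (35 - 16.1)²/16.1 + (61 - 63.9)²/63.9 + (48 - 87.3)²/87.3
   = 27.558 + 22.187 + 0.132 + 17.692
   = 67.57
p-value < 0.0001

Since p-value < α = 0.1, we reject H₀.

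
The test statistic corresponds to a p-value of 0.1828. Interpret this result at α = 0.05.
Since p = 0.1828 > α = 0.05, fail to reject H₀.
There is insufficient evidence to reject the null hypothesis; the result is not statistically significant at the 0.05 level.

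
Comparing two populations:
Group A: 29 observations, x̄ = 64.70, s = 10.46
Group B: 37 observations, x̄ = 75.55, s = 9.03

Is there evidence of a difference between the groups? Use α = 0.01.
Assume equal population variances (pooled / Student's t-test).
Student's two-sample t-test (equal variances):
H₀: μ₁ = μ₂
H₁: μ₁ ≠ μ₂
df = n₁ + n₂ - 2 = 64
Pooled variance s_p² = [(n₁-1)s₁² + (n₂-1)s₂²] / (n₁ + n₂ - 2) = [(28)(10.46²) + (36)(9.03²)] / 64 = 93.7343
SE = √(s_p²(1/n₁ + 1/n₂)) = √(93.7343 × (1/29 + 1/37)) = 2.4012
t = (x̄₁ - x̄₂) / SE = (64.70 - 75.55) / 2.4012 = -10.85 / 2.4012 = -4.519
p-value < 0.0001

Since p-value < α = 0.01, we reject H₀.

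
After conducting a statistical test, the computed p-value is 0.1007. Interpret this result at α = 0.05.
Since p = 0.1007 > α = 0.05, fail to reject H₀.
There is insufficient evidence to reject the null hypothesis; the result is not statistically significant at the 0.05 level.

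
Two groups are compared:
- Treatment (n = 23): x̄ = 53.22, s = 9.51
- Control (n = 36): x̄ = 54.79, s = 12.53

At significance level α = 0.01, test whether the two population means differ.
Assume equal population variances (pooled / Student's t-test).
Student's two-sample t-test (equal variances):
H₀: μ₁ = μ₂
H₁: μ₁ ≠ μ₂
df = n₁ + n₂ - 2 = 57
Pooled variance s_p² = [(n₁-1)s₁² + (n₂-1)s₂²] / (n₁ + n₂ - 2) = [(22)(9.51²) + (35)(12.53²)] / 57 = 131.3108
SE = √(s_p²(1/n₁ + 1/n₂)) = √(131.3108 × (1/23 + 1/36)) = 3.0589
t = (x̄₁ - x̄₂) / SE = (53.22 - 54.79) / 3.0589 = -1.57 / 3.0589 = -0.513
p-value = 0.6098

Since p-value > α = 0.01, we fail to reject H₀.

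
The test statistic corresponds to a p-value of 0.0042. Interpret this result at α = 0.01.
Since p = 0.0042 < α = 0.01, reject H₀.
There is sufficient evidence to reject the null hypothesis; the result is statistically significant at the 0.01 level.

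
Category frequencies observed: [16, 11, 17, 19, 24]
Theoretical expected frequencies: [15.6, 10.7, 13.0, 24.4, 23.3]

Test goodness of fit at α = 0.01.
Chi-square goodness of fit test:
H₀: observed counts match expected distribution
H₁: observed counts differ from expected distribution
df = k - 1 = 4
χ² = Σ(O - E)²/E
   = (16 - 15.6)²/15.6 + (11 - 10.7)²/10.7 + (17 - 13.0)²/13.0 + (19 - 24.4)²/24.4 + (24 - 23.3)²/23.3
   = 0.010 + 0.008 + 1.231 + 1.195 + 0.021
   = 2.47
p-value = 0.6508

Since p-value > α = 0.01, we fail to reject H₀.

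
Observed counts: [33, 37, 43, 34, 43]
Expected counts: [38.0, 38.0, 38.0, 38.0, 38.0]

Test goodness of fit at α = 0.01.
Chi-square goodness of fit test:
H₀: observed counts match expected distribution
H₁: observed counts differ from expected distribution
df = k - 1 = 4
χ² = Σ(O - E)²/E
   = (33 - 38.0)²/38.0 + (37 - 38.0)²/38.0 + (43 - 38.0)²/38.0 + (34 - 38.0)²/38.0 + (43 - 38.0)²/38.0
   = 0.658 + 0.026 + 0.658 + 0.421 + 0.658
   = 2.42
p-value = 0.6588

Since p-value > α = 0.01, we fail to reject H₀.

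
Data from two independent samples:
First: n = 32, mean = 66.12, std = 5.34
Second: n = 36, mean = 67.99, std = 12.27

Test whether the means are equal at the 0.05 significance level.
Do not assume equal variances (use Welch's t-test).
Welch's two-sample t-test:
H₀: μ₁ = μ₂
H₁: μ₁ ≠ μ₂
s₁²/n₁ = 5.34²/32 = 0.8911,  s₂²/n₂ = 12.27²/36 = 4.1820
SE = √(s₁²/n₁ + s₂²/n₂) = √(0.8911 + 4.1820) = 2.2524
df (Welch-Satterthwaite) = (s₁²/n₁ + s₂²/n₂)² / [(s₁²/n₁)²/(n₁-1) + (s₂²/n₂)²/(n₂-1)] ≈ 48.99
t = (x̄₁ - x̄₂) / SE = (66.12 - 67.99) / 2.2524 = -1.87 / 2.2524 = -0.830
p-value = 0.4104

Since p-value > α = 0.05, we fail to reject H₀.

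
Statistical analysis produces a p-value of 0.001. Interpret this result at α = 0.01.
Since p = 0.001 < α = 0.01, reject H₀.
There is sufficient evidence to reject the null hypothesis; the result is statistically significant at the 0.01 level.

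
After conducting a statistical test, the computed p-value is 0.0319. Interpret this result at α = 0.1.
Since p = 0.0319 < α = 0.1, reject H₀.
There is sufficient evidence to reject the null hypothesis; the result is statistically significant at the 0.1 level.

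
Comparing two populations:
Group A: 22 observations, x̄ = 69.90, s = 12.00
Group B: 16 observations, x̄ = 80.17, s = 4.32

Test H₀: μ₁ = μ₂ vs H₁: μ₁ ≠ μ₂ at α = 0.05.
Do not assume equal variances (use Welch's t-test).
Welch's two-sample t-test:
H₀: μ₁ = μ₂
H₁: μ₁ ≠ μ₂
s₁²/n₁ = 12.00²/22 = 6.5455,  s₂²/n₂ = 4.32²/16 = 1.1664
SE = √(s₁²/n₁ + s₂²/n₂) = √(6.5455 + 1.1664) = 2.7770
df (Welch-Satterthwaite) = (s₁²/n₁ + s₂²/n₂)² / [(s₁²/n₁)²/(n₁-1) + (s₂²/n₂)²/(n₂-1)] ≈ 27.91
t = (x̄₁ - x̄₂) / SE = (69.90 - 80.17) / 2.7770 = -10.27 / 2.7770 = -3.698
p-value = 0.0009

Since p-value < α = 0.05, we reject H₀.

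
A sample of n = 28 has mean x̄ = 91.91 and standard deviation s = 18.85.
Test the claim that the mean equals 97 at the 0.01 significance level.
One-sample t-test:
H₀: μ = 97
H₁: μ ≠ 97
df = n - 1 = 27
t = (x̄ - μ₀) / (s/√n) = (91.91 - 97) / (18.85/√28) = -1.429
p-value = 0.1645

Since p-value > α = 0.01, we fail to reject H₀.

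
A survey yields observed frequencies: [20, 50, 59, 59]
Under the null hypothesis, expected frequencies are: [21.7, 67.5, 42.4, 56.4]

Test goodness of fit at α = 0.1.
Chi-square goodness of fit test:
H₀: observed counts match expected distribution
H₁: observed counts differ from expected distribution
df = k - 1 = 3
χ² = Σ(O - E)²/E
   = (20 - 21.7)²/21.7 + (50 - 67.5)²/67.5 + (59 - 42.4)²/42.4 + (59 - 56.4)²/56.4
   = 0.133 + 4.537 + 6.499 + 0.120
   = 11.29
p-value = 0.0103

Since p-value < α = 0.1, we reject H₀.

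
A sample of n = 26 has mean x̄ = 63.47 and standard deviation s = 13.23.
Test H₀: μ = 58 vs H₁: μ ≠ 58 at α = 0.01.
One-sample t-test:
H₀: μ = 58
H₁: μ ≠ 58
df = n - 1 = 25
t = (x̄ - μ₀) / (s/√n) = (63.47 - 58) / (13.23/√26) = 2.108
p-value = 0.0452

Since p-value > α = 0.01, we fail to reject H₀.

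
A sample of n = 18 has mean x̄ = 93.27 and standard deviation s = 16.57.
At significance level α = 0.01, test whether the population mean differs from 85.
One-sample t-test:
H₀: μ = 85
H₁: μ ≠ 85
df = n - 1 = 17
t = (x̄ - μ₀) / (s/√n) = (93.27 - 85) / (16.57/√18) = 2.117
p-value = 0.0493

Since p-value > α = 0.01, we fail to reject H₀.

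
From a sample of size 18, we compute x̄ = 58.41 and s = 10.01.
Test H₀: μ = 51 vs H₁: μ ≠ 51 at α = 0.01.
One-sample t-test:
H₀: μ = 51
H₁: μ ≠ 51
df = n - 1 = 17
t = (x̄ - μ₀) / (s/√n) = (58.41 - 51) / (10.01/√18) = 3.141
p-value = 0.0060

Since p-value < α = 0.01, we reject H₀.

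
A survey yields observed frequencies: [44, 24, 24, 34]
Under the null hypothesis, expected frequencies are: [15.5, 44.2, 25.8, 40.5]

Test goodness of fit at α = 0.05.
Chi-square goodness of fit test:
H₀: observed counts match expected distribution
H₁: observed counts differ from expected distribution
df = k - 1 = 3
χ² = Σ(O - E)²/E
   = (44 - 15.5)²/15.5 + (24 - 44.2)²/44.2 + (24 - 25.8)²/25.8 + (34 - 40.5)²/40.5
   = 52.403 + 9.232 + 0.126 + 1.043
   = 62.80
p-value < 0.0001

Since p-value < α = 0.05, we reject H₀.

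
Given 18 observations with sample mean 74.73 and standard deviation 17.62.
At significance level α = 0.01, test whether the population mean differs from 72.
One-sample t-test:
H₀: μ = 72
H₁: μ ≠ 72
df = n - 1 = 17
t = (x̄ - μ₀) / (s/√n) = (74.73 - 72) / (17.62/√18) = 0.657
p-value = 0.5198

Since p-value > α = 0.01, we fail to reject H₀.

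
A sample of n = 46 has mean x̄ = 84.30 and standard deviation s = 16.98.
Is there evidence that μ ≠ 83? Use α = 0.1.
One-sample t-test:
H₀: μ = 83
H₁: μ ≠ 83
df = n - 1 = 45
t = (x̄ - μ₀) / (s/√n) = (84.30 - 83) / (16.98/√46) = 0.519
p-value = 0.6061

Since p-value > α = 0.1, we fail to reject H₀.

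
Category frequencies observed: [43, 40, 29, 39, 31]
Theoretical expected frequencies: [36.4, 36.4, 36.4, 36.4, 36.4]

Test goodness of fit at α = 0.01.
Chi-square goodness of fit test:
H₀: observed counts match expected distribution
H₁: observed counts differ from expected distribution
df = k - 1 = 4
χ² = Σ(O - E)²/E
   = (43 - 36.4)²/36.4 + (40 - 36.4)²/36.4 + (29 - 36.4)²/36.4 + (39 - 36.4)²/36.4 + (31 - 36.4)²/36.4
   = 1.197 + 0.356 + 1.504 + 0.186 + 0.801
   = 4.04
p-value = 0.4001

Since p-value > α = 0.01, we fail to reject H₀.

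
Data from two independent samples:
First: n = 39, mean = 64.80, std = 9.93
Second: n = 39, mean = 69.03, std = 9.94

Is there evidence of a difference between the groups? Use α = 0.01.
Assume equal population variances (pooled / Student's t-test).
Student's two-sample t-test (equal variances):
H₀: μ₁ = μ₂
H₁: μ₁ ≠ μ₂
df = n₁ + n₂ - 2 = 76
Pooled variance s_p² = [(n₁-1)s₁² + (n₂-1)s₂²] / (n₁ + n₂ - 2) = [(38)(9.93²) + (38)(9.94²)] / 76 = 98.7042
SE = √(s_p²(1/n₁ + 1/n₂)) = √(98.7042 × (1/39 + 1/39)) = 2.2498
t = (x̄₁ - x̄₂) / SE = (64.80 - 69.03) / 2.2498 = -4.23 / 2.2498 = -1.880
p-value = 0.0639

Since p-value > α = 0.01, we fail to reject H₀.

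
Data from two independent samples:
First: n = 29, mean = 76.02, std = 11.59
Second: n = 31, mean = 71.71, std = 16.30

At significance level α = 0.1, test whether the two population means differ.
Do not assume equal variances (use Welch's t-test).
Welch's two-sample t-test:
H₀: μ₁ = μ₂
H₁: μ₁ ≠ μ₂
s₁²/n₁ = 11.59²/29 = 4.6320,  s₂²/n₂ = 16.30²/31 = 8.5706
SE = √(s₁²/n₁ + s₂²/n₂) = √(4.6320 + 8.5706) = 3.6335
df (Welch-Satterthwaite) = (s₁²/n₁ + s₂²/n₂)² / [(s₁²/n₁)²/(n₁-1) + (s₂²/n₂)²/(n₂-1)] ≈ 54.22
t = (x̄₁ - x̄₂) / SE = (76.02 - 71.71) / 3.6335 = 4.31 / 3.6335 = 1.186
p-value = 0.2407

Since p-value > α = 0.1, we fail to reject H₀.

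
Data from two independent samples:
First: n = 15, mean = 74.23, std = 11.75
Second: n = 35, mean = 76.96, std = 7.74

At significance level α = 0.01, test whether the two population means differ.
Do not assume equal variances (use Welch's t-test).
Welch's two-sample t-test:
H₀: μ₁ = μ₂
H₁: μ₁ ≠ μ₂
s₁²/n₁ = 11.75²/15 = 9.2042,  s₂²/n₂ = 7.74²/35 = 1.7116
SE = √(s₁²/n₁ + s₂²/n₂) = √(9.2042 + 1.7116) = 3.3039
df (Welch-Satterthwaite) = (s₁²/n₁ + s₂²/n₂)² / [(s₁²/n₁)²/(n₁-1) + (s₂²/n₂)²/(n₂-1)] ≈ 19.41
t = (x̄₁ - x̄₂) / SE = (74.23 - 76.96) / 3.3039 = -2.73 / 3.3039 = -0.826
p-value = 0.4187

Since p-value > α = 0.01, we fail to reject H₀.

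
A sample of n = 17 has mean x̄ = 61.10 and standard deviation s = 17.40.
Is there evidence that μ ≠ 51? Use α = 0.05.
One-sample t-test:
H₀: μ = 51
H₁: μ ≠ 51
df = n - 1 = 16
t = (x̄ - μ₀) / (s/√n) = (61.10 - 51) / (17.40/√17) = 2.393
p-value = 0.0293

Since p-value < α = 0.05, we reject H₀.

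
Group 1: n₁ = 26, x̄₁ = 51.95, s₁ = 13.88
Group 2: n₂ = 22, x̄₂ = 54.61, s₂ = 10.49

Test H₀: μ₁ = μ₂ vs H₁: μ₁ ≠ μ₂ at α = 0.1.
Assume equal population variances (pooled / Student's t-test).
Student's two-sample t-test (equal variances):
H₀: μ₁ = μ₂
H₁: μ₁ ≠ μ₂
df = n₁ + n₂ - 2 = 46
Pooled variance s_p² = [(n₁-1)s₁² + (n₂-1)s₂²] / (n₁ + n₂ - 2) = [(25)(13.88²) + (21)(10.49²)] / 46 = 154.9392
SE = √(s_p²(1/n₁ + 1/n₂)) = √(154.9392 × (1/26 + 1/22)) = 3.6058
t = (x̄₁ - x̄₂) / SE = (51.95 - 54.61) / 3.6058 = -2.66 / 3.6058 = -0.738
p-value = 0.4644

Since p-value > α = 0.1, we fail to reject H₀.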